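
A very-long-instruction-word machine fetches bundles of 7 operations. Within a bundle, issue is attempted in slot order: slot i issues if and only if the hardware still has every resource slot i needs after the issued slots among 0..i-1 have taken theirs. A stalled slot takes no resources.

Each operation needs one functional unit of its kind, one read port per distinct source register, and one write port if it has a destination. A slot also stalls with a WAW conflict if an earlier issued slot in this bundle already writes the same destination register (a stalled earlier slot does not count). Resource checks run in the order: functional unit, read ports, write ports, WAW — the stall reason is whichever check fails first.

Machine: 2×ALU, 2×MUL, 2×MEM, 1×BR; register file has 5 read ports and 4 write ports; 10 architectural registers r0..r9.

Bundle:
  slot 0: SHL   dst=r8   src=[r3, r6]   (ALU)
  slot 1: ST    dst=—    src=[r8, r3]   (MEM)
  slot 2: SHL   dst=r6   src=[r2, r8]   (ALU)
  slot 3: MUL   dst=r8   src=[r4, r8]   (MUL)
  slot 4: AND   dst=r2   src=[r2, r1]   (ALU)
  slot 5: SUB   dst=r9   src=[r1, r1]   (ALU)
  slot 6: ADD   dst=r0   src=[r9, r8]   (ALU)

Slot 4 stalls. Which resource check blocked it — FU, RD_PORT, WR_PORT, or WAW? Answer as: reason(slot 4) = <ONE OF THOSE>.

reason(slot 4) = RD_PORT

  0. ALU→r8 ⇒ go  {1A/2Mu/2Ld/1B | 3r 3w}
  1. MEM ⇒ go  {1A/2Mu/1Ld/1B | 1r 3w}
  2. ALU→r6 ⇒ no(RD_PORT)  {1A/2Mu/1Ld/1B | 1r 3w}
  3. MUL→r8 ⇒ no(RD_PORT)  {1A/2Mu/1Ld/1B | 1r 3w}
  4. ALU→r2 ⇒ no(RD_PORT)  {1A/2Mu/1Ld/1B | 1r 3w}
  5. ALU→r9 ⇒ go  {0A/2Mu/1Ld/1B | 0r 2w}
  6. ALU→r0 ⇒ no(FU)  {0A/2Mu/1Ld/1B | 0r 2w}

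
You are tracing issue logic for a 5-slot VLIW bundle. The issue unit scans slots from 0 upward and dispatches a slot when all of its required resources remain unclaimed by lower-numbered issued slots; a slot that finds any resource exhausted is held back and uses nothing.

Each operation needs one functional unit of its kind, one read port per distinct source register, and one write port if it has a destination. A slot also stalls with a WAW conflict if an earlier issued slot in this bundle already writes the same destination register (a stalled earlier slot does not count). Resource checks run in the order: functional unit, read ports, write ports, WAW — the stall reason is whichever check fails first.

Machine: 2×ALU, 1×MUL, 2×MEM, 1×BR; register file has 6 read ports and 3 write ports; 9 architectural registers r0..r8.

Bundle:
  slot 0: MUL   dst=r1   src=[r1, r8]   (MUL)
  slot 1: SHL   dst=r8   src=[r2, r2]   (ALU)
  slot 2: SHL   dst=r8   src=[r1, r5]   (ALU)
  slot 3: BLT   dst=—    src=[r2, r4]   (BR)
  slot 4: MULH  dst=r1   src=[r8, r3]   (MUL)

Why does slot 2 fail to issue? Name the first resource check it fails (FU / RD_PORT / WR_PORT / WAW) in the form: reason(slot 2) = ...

#0 MUL src=r1,r8 dispatched  <A:2 Mu:0 Ld:2 B:1 rd:4 wr:2>
#1 ALU src=r2,r2 dispatched  <A:1 Mu:0 Ld:2 B:1 rd:3 wr:1>
#2 ALU src=r1,r5 held:WAW  <A:1 Mu:0 Ld:2 B:1 rd:3 wr:1>
#3 BR src=r2,r4 dispatched  <A:1 Mu:0 Ld:2 B:0 rd:1 wr:1>
#4 MUL src=r8,r3 held:FU  <A:1 Mu:0 Ld:2 B:0 rd:1 wr:1>

reason(slot 2) = WAW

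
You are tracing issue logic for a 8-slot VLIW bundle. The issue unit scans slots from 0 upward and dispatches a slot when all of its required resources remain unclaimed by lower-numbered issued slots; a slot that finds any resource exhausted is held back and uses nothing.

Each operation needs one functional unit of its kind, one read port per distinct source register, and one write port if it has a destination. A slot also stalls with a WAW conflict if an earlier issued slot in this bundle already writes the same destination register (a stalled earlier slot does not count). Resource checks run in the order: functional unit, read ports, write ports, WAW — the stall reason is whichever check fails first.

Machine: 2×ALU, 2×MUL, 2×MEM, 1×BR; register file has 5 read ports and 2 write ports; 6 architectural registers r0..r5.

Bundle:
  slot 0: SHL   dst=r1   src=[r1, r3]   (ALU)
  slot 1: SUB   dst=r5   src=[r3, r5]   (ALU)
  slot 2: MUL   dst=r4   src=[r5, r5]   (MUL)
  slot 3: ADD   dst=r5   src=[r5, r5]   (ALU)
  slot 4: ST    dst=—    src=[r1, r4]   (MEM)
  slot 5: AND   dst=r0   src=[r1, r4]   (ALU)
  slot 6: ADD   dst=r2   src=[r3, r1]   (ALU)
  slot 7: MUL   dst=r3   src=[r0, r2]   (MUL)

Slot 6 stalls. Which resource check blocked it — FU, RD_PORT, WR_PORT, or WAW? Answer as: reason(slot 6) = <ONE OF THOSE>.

reason(slot 6) = FU

slot 0 (ALU): ISSUE — free A1,Mu2,Ld2,B1 rp3 wp1
slot 1 (ALU): ISSUE — free A0,Mu2,Ld2,B1 rp1 wp0
slot 2 (MUL): stall WR_PORT — free A0,Mu2,Ld2,B1 rp1 wp0
slot 3 (ALU): stall FU — free A0,Mu2,Ld2,B1 rp1 wp0
slot 4 (MEM): stall RD_PORT — free A0,Mu2,Ld2,B1 rp1 wp0
slot 5 (ALU): stall FU — free A0,Mu2,Ld2,B1 rp1 wp0
slot 6 (ALU): stall FU — free A0,Mu2,Ld2,B1 rp1 wp0
slot 7 (MUL): stall RD_PORT — free A0,Mu2,Ld2,B1 rp1 wp0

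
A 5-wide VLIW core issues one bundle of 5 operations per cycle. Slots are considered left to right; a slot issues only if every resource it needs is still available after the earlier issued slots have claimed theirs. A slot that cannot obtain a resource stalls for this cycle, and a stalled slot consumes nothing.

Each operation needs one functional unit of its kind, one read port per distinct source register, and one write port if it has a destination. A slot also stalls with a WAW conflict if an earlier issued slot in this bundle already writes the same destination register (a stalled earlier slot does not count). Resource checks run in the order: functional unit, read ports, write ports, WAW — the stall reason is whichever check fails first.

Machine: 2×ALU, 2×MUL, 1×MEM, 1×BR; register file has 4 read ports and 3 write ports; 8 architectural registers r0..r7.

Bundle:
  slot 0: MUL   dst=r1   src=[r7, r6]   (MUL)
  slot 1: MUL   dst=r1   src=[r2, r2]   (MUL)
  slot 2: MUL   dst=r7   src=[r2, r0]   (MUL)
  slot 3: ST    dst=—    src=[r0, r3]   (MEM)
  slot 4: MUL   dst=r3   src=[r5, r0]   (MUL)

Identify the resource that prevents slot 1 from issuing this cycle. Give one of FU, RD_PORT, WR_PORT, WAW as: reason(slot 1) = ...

(0) want 1×MUL +2rd +1wr — yes → AL2|MU1|ME1|BR1|rd2|wr2
(1) want 1×MUL +1rd +1wr — WAW → AL2|MU1|ME1|BR1|rd2|wr2
(2) want 1×MUL +2rd +1wr — yes → AL2|MU0|ME1|BR1|rd0|wr1
(3) want 1×MEM +2rd +0wr — RD_PORT → AL2|MU0|ME1|BR1|rd0|wr1
(4) want 1×MUL +2rd +1wr — FU → AL2|MU0|ME1|BR1|rd0|wr1

reason(slot 1) = WAW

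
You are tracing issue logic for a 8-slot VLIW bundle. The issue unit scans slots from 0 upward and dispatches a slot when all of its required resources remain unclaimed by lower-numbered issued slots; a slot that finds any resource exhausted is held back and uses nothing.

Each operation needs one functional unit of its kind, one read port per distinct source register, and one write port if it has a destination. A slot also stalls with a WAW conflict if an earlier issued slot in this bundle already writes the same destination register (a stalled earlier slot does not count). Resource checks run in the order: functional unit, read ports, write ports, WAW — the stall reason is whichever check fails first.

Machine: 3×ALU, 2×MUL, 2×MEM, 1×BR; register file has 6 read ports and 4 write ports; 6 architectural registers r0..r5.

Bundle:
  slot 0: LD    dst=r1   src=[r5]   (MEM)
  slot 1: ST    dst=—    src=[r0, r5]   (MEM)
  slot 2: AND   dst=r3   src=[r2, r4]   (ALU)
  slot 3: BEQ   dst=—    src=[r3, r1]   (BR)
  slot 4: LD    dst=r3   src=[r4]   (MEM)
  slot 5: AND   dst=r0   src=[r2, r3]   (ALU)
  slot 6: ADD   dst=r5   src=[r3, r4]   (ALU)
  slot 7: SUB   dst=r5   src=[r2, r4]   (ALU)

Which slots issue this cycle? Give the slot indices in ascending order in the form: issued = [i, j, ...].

slot 0 (MEM): ISSUE — free A3,Mu2,Ld1,B1 rp5 wp3
slot 1 (MEM): ISSUE — free A3,Mu2,Ld0,B1 rp3 wp3
slot 2 (ALU): ISSUE — free A2,Mu2,Ld0,B1 rp1 wp2
slot 3 (BR): stall RD_PORT — free A2,Mu2,Ld0,B1 rp1 wp2
slot 4 (MEM): stall FU — free A2,Mu2,Ld0,B1 rp1 wp2
slot 5 (ALU): stall RD_PORT — free A2,Mu2,Ld0,B1 rp1 wp2
slot 6 (ALU): stall RD_PORT — free A2,Mu2,Ld0,B1 rp1 wp2
slot 7 (ALU): stall RD_PORT — free A2,Mu2,Ld0,B1 rp1 wp2

issued = [0, 1, 2]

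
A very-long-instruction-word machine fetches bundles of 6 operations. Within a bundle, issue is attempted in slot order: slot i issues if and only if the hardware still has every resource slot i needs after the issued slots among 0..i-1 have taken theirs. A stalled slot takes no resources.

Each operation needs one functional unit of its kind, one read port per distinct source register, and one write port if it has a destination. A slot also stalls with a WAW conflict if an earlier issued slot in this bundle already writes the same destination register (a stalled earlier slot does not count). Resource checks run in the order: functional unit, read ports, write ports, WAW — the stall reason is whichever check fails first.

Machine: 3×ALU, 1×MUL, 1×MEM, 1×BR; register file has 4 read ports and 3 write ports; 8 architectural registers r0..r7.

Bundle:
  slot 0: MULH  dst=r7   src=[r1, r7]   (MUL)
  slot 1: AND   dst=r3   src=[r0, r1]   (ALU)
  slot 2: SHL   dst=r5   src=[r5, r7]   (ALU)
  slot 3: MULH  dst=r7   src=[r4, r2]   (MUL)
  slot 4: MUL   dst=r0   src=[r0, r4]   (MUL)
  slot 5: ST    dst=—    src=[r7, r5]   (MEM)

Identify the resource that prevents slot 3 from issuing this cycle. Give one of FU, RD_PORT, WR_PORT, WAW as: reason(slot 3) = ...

  0. MUL→r7 ⇒ go  {3A/0Mu/1Ld/1B | 2r 2w}
  1. ALU→r3 ⇒ go  {2A/0Mu/1Ld/1B | 0r 1w}
  2. ALU→r5 ⇒ no(RD_PORT)  {2A/0Mu/1Ld/1B | 0r 1w}
  3. MUL→r7 ⇒ no(FU)  {2A/0Mu/1Ld/1B | 0r 1w}
  4. MUL→r0 ⇒ no(FU)  {2A/0Mu/1Ld/1B | 0r 1w}
  5. MEM ⇒ no(RD_PORT)  {2A/0Mu/1Ld/1B | 0r 1w}

reason(slot 3) = FU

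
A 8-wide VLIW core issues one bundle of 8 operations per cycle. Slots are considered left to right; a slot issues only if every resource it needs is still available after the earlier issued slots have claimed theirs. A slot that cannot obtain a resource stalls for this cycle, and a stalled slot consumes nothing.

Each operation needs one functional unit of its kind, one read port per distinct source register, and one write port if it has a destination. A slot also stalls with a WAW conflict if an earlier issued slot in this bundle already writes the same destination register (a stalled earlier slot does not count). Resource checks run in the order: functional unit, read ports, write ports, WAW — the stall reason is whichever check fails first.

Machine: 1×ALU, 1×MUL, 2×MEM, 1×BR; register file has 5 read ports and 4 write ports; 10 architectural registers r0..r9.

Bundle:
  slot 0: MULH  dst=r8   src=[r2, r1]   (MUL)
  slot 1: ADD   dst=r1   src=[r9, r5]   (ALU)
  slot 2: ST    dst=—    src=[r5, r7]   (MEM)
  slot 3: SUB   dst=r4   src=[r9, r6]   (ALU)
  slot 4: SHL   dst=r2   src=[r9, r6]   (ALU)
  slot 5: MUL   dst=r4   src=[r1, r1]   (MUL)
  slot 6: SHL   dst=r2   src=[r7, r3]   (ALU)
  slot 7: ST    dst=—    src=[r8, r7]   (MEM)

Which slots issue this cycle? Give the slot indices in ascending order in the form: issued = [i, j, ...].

#0 MUL src=r2,r1 dispatched  <A:1 Mu:0 Ld:2 B:1 rd:3 wr:3>
#1 ALU src=r9,r5 dispatched  <A:0 Mu:0 Ld:2 B:1 rd:1 wr:2>
#2 MEM src=r5,r7 held:RD_PORT  <A:0 Mu:0 Ld:2 B:1 rd:1 wr:2>
#3 ALU src=r9,r6 held:FU  <A:0 Mu:0 Ld:2 B:1 rd:1 wr:2>
#4 ALU src=r9,r6 held:FU  <A:0 Mu:0 Ld:2 B:1 rd:1 wr:2>
#5 MUL src=r1,r1 held:FU  <A:0 Mu:0 Ld:2 B:1 rd:1 wr:2>
#6 ALU src=r7,r3 held:FU  <A:0 Mu:0 Ld:2 B:1 rd:1 wr:2>
#7 MEM src=r8,r7 held:RD_PORT  <A:0 Mu:0 Ld:2 B:1 rd:1 wr:2>

issued = [0, 1]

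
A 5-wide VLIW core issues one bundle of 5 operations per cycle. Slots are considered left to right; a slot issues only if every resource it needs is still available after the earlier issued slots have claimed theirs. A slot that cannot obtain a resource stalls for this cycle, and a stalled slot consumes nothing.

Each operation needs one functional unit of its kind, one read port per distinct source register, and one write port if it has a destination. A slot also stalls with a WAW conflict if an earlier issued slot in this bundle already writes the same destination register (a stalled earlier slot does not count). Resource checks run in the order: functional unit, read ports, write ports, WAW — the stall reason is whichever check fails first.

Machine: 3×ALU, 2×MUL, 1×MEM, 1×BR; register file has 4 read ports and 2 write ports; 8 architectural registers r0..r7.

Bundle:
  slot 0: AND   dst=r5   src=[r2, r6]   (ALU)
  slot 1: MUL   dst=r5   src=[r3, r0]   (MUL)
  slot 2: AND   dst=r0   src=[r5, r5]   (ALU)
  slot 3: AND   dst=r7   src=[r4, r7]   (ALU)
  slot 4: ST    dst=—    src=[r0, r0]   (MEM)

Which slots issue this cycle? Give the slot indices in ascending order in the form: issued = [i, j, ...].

(0) want 1×ALU +2rd +1wr — yes → AL2|MU2|ME1|BR1|rd2|wr1
(1) want 1×MUL +2rd +1wr — WAW → AL2|MU2|ME1|BR1|rd2|wr1
(2) want 1×ALU +1rd +1wr — yes → AL1|MU2|ME1|BR1|rd1|wr0
(3) want 1×ALU +2rd +1wr — RD_PORT → AL1|MU2|ME1|BR1|rd1|wr0
(4) want 1×MEM +1rd +0wr — yes → AL1|MU2|ME0|BR1|rd0|wr0

issued = [0, 2, 4]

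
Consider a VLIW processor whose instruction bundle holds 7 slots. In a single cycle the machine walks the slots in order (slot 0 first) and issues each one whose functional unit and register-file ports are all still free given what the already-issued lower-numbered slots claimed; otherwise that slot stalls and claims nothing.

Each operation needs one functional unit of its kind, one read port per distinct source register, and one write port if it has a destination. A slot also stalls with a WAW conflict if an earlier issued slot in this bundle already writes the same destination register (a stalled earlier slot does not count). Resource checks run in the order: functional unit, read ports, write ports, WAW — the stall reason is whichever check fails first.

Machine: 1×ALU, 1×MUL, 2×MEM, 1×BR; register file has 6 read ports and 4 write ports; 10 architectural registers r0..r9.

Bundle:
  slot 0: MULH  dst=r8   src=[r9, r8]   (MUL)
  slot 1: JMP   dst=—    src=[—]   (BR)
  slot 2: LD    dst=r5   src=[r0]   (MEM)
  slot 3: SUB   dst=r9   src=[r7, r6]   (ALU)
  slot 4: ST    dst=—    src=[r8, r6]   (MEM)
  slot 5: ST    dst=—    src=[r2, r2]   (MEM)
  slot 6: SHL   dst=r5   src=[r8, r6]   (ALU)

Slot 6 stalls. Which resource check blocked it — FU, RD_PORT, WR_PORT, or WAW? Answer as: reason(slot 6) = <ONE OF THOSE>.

reason(slot 6) = FU

(0) want 1×MUL +2rd +1wr — yes → AL1|MU0|ME2|BR1|rd4|wr3
(1) want 1×BR +0rd +0wr — yes → AL1|MU0|ME2|BR0|rd4|wr3
(2) want 1×MEM +1rd +1wr — yes → AL1|MU0|ME1|BR0|rd3|wr2
(3) want 1×ALU +2rd +1wr — yes → AL0|MU0|ME1|BR0|rd1|wr1
(4) want 1×MEM +2rd +0wr — RD_PORT → AL0|MU0|ME1|BR0|rd1|wr1
(5) want 1×MEM +1rd +0wr — yes → AL0|MU0|ME0|BR0|rd0|wr1
(6) want 1×ALU +2rd +1wr — FU → AL0|MU0|ME0|BR0|rd0|wr1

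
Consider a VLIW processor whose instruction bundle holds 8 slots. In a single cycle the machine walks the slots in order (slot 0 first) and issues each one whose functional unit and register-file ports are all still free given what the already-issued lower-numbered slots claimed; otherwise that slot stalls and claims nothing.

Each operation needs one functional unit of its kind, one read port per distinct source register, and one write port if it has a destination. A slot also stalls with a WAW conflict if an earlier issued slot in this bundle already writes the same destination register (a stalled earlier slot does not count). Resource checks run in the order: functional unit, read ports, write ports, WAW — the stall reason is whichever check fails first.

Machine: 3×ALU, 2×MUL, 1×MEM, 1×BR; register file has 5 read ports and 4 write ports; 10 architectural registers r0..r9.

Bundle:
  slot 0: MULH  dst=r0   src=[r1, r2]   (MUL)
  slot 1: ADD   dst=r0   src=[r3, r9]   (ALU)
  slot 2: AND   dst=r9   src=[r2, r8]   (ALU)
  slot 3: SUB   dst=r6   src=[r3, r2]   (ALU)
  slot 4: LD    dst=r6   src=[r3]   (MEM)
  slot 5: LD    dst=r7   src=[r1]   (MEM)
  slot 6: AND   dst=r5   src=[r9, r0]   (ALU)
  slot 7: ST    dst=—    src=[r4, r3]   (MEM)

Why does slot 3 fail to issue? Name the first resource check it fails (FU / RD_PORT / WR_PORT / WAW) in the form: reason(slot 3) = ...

slot 0 (MUL): ISSUE — free A3,Mu1,Ld1,B1 rp3 wp3
slot 1 (ALU): stall WAW — free A3,Mu1,Ld1,B1 rp3 wp3
slot 2 (ALU): ISSUE — free A2,Mu1,Ld1,B1 rp1 wp2
slot 3 (ALU): stall RD_PORT — free A2,Mu1,Ld1,B1 rp1 wp2
slot 4 (MEM): ISSUE — free A2,Mu1,Ld0,B1 rp0 wp1
slot 5 (MEM): stall FU — free A2,Mu1,Ld0,B1 rp0 wp1
slot 6 (ALU): stall RD_PORT — free A2,Mu1,Ld0,B1 rp0 wp1
slot 7 (MEM): stall FU — free A2,Mu1,Ld0,B1 rp0 wp1

reason(slot 3) = RD_PORT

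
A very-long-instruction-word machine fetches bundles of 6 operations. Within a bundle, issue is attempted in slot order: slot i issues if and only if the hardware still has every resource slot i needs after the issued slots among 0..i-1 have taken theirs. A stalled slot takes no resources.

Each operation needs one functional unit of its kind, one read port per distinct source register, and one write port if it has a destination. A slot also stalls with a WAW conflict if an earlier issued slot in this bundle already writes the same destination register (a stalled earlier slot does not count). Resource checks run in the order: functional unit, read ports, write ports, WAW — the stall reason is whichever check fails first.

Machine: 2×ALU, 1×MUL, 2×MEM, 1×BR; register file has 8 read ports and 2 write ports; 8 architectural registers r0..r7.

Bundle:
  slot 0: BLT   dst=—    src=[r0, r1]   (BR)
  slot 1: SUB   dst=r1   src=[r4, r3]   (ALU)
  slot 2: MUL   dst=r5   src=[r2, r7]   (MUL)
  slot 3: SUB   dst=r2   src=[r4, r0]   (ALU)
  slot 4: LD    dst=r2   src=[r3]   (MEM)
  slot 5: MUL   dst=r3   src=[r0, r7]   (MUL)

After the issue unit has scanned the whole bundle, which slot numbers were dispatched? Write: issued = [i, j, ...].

issued = [0, 1, 2]

(0) want 1×BR +2rd +0wr — yes → AL2|MU1|ME2|BR0|rd6|wr2
(1) want 1×ALU +2rd +1wr — yes → AL1|MU1|ME2|BR0|rd4|wr1
(2) want 1×MUL +2rd +1wr — yes → AL1|MU0|ME2|BR0|rd2|wr0
(3) want 1×ALU +2rd +1wr — WR_PORT → AL1|MU0|ME2|BR0|rd2|wr0
(4) want 1×MEM +1rd +1wr — WR_PORT → AL1|MU0|ME2|BR0|rd2|wr0
(5) want 1×MUL +2rd +1wr — FU → AL1|MU0|ME2|BR0|rd2|wr0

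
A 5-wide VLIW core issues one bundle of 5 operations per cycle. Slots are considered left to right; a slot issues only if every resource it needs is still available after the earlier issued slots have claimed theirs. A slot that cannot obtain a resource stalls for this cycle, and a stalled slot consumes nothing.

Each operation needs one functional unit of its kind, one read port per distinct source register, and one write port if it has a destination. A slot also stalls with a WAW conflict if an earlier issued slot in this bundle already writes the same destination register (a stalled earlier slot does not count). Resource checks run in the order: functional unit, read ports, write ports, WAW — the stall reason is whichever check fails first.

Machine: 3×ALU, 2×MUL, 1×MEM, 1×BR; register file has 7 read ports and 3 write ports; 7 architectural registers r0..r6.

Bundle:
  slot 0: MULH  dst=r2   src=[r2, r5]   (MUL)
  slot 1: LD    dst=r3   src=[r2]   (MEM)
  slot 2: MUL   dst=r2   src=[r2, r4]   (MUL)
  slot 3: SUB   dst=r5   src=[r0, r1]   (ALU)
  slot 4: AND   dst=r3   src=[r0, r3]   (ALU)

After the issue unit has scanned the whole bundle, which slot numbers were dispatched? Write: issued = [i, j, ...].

issued = [0, 1, 3]

  0. MUL→r2 ⇒ go  {3A/1Mu/1Ld/1B | 5r 2w}
  1. MEM→r3 ⇒ go  {3A/1Mu/0Ld/1B | 4r 1w}
  2. MUL→r2 ⇒ no(WAW)  {3A/1Mu/0Ld/1B | 4r 1w}
  3. ALU→r5 ⇒ go  {2A/1Mu/0Ld/1B | 2r 0w}
  4. ALU→r3 ⇒ no(WR_PORT)  {2A/1Mu/0Ld/1B | 2r 0w}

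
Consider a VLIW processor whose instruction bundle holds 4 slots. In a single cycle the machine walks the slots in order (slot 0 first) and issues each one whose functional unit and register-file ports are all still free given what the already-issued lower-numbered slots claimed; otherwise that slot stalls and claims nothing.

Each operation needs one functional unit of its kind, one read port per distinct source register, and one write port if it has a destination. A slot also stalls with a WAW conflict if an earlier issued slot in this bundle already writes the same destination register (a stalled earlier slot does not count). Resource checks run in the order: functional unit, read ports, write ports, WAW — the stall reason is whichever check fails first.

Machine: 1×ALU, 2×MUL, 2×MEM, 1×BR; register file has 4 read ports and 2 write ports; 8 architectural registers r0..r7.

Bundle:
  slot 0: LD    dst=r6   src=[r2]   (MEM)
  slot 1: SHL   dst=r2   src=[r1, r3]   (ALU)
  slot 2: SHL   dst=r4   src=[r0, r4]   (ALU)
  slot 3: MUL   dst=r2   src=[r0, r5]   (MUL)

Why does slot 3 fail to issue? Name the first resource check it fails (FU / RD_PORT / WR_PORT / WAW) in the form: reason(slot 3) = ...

reason(slot 3) = RD_PORT

  0. MEM→r6 ⇒ go  {1A/2Mu/1Ld/1B | 3r 1w}
  1. ALU→r2 ⇒ go  {0A/2Mu/1Ld/1B | 1r 0w}
  2. ALU→r4 ⇒ no(FU)  {0A/2Mu/1Ld/1B | 1r 0w}
  3. MUL→r2 ⇒ no(RD_PORT)  {0A/2Mu/1Ld/1B | 1r 0w}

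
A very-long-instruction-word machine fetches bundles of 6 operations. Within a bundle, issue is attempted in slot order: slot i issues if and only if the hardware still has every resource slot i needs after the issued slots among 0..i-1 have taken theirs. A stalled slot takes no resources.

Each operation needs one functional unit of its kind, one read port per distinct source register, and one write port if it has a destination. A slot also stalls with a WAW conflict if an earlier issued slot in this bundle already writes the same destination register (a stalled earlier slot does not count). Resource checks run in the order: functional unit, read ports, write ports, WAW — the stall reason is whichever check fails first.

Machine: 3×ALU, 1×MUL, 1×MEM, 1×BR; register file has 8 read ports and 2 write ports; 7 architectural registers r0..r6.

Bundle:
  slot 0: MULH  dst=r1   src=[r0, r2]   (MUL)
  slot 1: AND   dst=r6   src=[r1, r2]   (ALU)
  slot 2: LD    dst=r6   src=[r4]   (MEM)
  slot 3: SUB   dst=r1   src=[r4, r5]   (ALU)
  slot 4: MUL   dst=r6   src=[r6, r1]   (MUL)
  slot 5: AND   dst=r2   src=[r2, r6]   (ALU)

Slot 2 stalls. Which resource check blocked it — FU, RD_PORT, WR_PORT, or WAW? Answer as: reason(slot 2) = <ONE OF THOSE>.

(0) want 1×MUL +2rd +1wr — yes → AL3|MU0|ME1|BR1|rd6|wr1
(1) want 1×ALU +2rd +1wr — yes → AL2|MU0|ME1|BR1|rd4|wr0
(2) want 1×MEM +1rd +1wr — WR_PORT → AL2|MU0|ME1|BR1|rd4|wr0
(3) want 1×ALU +2rd +1wr — WR_PORT → AL2|MU0|ME1|BR1|rd4|wr0
(4) want 1×MUL +2rd +1wr — FU → AL2|MU0|ME1|BR1|rd4|wr0
(5) want 1×ALU +2rd +1wr — WR_PORT → AL2|MU0|ME1|BR1|rd4|wr0

reason(slot 2) = WR_PORT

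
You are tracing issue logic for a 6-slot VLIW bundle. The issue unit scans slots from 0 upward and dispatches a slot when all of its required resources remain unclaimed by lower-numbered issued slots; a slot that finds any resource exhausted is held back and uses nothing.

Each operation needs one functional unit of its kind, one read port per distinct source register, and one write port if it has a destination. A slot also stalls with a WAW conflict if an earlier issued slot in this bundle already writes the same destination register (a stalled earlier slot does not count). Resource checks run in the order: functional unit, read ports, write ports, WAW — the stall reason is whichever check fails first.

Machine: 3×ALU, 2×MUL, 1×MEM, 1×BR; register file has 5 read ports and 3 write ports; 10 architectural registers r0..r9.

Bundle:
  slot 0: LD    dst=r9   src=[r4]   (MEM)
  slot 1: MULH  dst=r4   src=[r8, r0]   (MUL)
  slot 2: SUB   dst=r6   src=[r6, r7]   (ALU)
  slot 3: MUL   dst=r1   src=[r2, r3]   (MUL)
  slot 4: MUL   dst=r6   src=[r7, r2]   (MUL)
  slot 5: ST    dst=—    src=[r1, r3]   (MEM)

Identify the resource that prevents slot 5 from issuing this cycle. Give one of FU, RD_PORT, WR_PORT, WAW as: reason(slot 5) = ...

slot 0 (MEM): ISSUE — free A3,Mu2,Ld0,B1 rp4 wp2
slot 1 (MUL): ISSUE — free A3,Mu1,Ld0,B1 rp2 wp1
slot 2 (ALU): ISSUE — free A2,Mu1,Ld0,B1 rp0 wp0
slot 3 (MUL): stall RD_PORT — free A2,Mu1,Ld0,B1 rp0 wp0
slot 4 (MUL): stall RD_PORT — free A2,Mu1,Ld0,B1 rp0 wp0
slot 5 (MEM): stall FU — free A2,Mu1,Ld0,B1 rp0 wp0

reason(slot 5) = FU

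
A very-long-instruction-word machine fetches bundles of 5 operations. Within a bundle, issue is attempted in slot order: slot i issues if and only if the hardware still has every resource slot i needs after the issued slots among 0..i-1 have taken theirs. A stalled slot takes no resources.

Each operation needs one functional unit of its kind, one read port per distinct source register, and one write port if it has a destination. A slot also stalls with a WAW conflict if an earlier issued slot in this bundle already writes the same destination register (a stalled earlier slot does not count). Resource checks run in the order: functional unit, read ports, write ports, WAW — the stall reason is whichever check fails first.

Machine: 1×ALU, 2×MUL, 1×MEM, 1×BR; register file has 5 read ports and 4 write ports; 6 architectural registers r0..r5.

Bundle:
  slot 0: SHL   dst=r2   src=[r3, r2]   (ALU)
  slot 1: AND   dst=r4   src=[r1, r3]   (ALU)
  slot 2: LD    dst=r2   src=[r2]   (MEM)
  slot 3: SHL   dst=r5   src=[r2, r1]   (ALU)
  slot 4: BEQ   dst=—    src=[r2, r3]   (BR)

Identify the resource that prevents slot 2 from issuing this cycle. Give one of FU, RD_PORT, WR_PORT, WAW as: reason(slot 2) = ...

reason(slot 2) = WAW

[0] ALU needs rd=2 wr=1: ok; after: ALU=0 MUL=2 MEM=1 BR=1, R=3, W=3
[1] ALU needs rd=2 wr=1: FU; after: ALU=0 MUL=2 MEM=1 BR=1, R=3, W=3
[2] MEM needs rd=1 wr=1: WAW; after: ALU=0 MUL=2 MEM=1 BR=1, R=3, W=3
[3] ALU needs rd=2 wr=1: FU; after: ALU=0 MUL=2 MEM=1 BR=1, R=3, W=3
[4] BR needs rd=2 wr=0: ok; after: ALU=0 MUL=2 MEM=1 BR=0, R=1, W=3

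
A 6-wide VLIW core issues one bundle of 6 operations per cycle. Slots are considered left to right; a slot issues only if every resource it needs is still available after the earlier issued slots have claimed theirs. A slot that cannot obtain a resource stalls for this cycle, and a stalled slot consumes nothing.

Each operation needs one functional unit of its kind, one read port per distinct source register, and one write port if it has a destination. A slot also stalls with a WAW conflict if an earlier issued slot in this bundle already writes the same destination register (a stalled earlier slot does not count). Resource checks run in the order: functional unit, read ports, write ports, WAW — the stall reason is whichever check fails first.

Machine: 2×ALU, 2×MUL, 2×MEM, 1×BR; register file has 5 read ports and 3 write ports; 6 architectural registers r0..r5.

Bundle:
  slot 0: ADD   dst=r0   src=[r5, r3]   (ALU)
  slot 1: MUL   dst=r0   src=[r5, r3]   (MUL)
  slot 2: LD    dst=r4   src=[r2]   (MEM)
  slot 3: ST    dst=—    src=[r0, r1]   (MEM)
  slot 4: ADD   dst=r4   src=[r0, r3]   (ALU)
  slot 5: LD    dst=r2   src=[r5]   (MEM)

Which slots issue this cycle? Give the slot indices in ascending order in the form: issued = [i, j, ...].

issued = [0, 2, 3]

(0) want 1×ALU +2rd +1wr — yes → AL1|MU2|ME2|BR1|rd3|wr2
(1) want 1×MUL +2rd +1wr — WAW → AL1|MU2|ME2|BR1|rd3|wr2
(2) want 1×MEM +1rd +1wr — yes → AL1|MU2|ME1|BR1|rd2|wr1
(3) want 1×MEM +2rd +0wr — yes → AL1|MU2|ME0|BR1|rd0|wr1
(4) want 1×ALU +2rd +1wr — RD_PORT → AL1|MU2|ME0|BR1|rd0|wr1
(5) want 1×MEM +1rd +1wr — FU → AL1|MU2|ME0|BR1|rd0|wr1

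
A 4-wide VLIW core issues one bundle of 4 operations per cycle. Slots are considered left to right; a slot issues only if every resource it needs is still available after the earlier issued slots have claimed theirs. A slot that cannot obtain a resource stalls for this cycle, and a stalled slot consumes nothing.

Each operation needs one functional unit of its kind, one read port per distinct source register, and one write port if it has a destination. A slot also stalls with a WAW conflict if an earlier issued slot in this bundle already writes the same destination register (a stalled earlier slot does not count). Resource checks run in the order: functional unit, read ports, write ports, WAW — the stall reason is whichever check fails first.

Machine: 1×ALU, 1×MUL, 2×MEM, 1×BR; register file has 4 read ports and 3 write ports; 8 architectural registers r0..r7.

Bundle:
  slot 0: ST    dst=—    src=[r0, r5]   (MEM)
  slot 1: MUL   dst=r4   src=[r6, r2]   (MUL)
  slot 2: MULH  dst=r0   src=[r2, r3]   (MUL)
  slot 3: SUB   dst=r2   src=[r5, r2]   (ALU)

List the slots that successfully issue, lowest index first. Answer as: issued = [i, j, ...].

issued = [0, 1]

[0] MEM needs rd=2 wr=0: ok; after: ALU=1 MUL=1 MEM=1 BR=1, R=2, W=3
[1] MUL needs rd=2 wr=1: ok; after: ALU=1 MUL=0 MEM=1 BR=1, R=0, W=2
[2] MUL needs rd=2 wr=1: FU; after: ALU=1 MUL=0 MEM=1 BR=1, R=0, W=2
[3] ALU needs rd=2 wr=1: RD_PORT; after: ALU=1 MUL=0 MEM=1 BR=1, R=0, W=2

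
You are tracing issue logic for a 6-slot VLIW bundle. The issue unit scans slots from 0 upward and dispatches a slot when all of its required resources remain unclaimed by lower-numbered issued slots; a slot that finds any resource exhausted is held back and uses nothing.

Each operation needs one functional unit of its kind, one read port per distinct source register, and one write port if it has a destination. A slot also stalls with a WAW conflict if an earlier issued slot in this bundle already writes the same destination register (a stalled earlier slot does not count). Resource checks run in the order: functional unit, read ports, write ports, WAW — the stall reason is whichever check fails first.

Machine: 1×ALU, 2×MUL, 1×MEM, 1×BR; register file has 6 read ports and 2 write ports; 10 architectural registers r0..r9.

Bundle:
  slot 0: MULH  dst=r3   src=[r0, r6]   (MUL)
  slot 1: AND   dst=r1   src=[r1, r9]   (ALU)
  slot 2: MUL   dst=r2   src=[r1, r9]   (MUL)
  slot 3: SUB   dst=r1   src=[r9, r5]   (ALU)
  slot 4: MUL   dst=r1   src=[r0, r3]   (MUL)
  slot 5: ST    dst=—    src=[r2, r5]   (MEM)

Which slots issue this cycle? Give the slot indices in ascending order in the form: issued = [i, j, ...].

[0] MUL needs rd=2 wr=1: ok; after: ALU=1 MUL=1 MEM=1 BR=1, R=4, W=1
[1] ALU needs rd=2 wr=1: ok; after: ALU=0 MUL=1 MEM=1 BR=1, R=2, W=0
[2] MUL needs rd=2 wr=1: WR_PORT; after: ALU=0 MUL=1 MEM=1 BR=1, R=2, W=0
[3] ALU needs rd=2 wr=1: FU; after: ALU=0 MUL=1 MEM=1 BR=1, R=2, W=0
[4] MUL needs rd=2 wr=1: WR_PORT; after: ALU=0 MUL=1 MEM=1 BR=1, R=2, W=0
[5] MEM needs rd=2 wr=0: ok; after: ALU=0 MUL=1 MEM=0 BR=1, R=0, W=0

issued = [0, 1, 5]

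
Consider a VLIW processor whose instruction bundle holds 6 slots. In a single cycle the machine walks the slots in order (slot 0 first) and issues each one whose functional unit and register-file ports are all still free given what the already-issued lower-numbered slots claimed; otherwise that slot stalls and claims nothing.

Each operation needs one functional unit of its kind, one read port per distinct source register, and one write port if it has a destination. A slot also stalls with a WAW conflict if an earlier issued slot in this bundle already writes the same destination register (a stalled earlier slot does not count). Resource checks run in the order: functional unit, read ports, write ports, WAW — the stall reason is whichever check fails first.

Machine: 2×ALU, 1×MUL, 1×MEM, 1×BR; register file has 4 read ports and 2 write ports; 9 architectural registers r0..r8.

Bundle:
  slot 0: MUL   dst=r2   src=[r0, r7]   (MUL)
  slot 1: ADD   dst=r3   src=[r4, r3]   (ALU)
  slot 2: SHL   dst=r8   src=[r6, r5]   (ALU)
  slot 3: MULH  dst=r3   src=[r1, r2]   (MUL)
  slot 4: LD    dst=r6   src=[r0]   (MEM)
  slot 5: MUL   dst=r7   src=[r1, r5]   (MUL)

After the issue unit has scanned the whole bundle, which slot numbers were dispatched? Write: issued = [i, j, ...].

[0] MUL needs rd=2 wr=1: ok; after: ALU=2 MUL=0 MEM=1 BR=1, R=2, W=1
[1] ALU needs rd=2 wr=1: ok; after: ALU=1 MUL=0 MEM=1 BR=1, R=0, W=0
[2] ALU needs rd=2 wr=1: RD_PORT; after: ALU=1 MUL=0 MEM=1 BR=1, R=0, W=0
[3] MUL needs rd=2 wr=1: FU; after: ALU=1 MUL=0 MEM=1 BR=1, R=0, W=0
[4] MEM needs rd=1 wr=1: RD_PORT; after: ALU=1 MUL=0 MEM=1 BR=1, R=0, W=0
[5] MUL needs rd=2 wr=1: FU; after: ALU=1 MUL=0 MEM=1 BR=1, R=0, W=0

issued = [0, 1]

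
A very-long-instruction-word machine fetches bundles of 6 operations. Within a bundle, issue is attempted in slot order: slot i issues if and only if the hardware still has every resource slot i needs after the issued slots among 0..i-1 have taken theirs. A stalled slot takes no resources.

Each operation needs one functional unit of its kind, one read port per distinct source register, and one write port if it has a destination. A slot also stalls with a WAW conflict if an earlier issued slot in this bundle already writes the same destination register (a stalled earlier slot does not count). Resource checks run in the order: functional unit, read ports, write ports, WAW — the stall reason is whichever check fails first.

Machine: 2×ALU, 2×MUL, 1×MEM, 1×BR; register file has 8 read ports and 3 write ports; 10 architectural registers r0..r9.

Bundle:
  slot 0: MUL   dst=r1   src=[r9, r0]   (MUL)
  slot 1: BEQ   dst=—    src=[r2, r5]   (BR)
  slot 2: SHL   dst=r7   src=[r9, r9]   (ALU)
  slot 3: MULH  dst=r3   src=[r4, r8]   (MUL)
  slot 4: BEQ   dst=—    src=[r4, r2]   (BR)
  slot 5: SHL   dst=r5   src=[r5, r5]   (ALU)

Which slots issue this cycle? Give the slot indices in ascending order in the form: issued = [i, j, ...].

[0] MUL needs rd=2 wr=1: ok; after: ALU=2 MUL=1 MEM=1 BR=1, R=6, W=2
[1] BR needs rd=2 wr=0: ok; after: ALU=2 MUL=1 MEM=1 BR=0, R=4, W=2
[2] ALU needs rd=1 wr=1: ok; after: ALU=1 MUL=1 MEM=1 BR=0, R=3, W=1
[3] MUL needs rd=2 wr=1: ok; after: ALU=1 MUL=0 MEM=1 BR=0, R=1, W=0
[4] BR needs rd=2 wr=0: FU; after: ALU=1 MUL=0 MEM=1 BR=0, R=1, W=0
[5] ALU needs rd=1 wr=1: WR_PORT; after: ALU=1 MUL=0 MEM=1 BR=0, R=1, W=0

issued = [0, 1, 2, 3]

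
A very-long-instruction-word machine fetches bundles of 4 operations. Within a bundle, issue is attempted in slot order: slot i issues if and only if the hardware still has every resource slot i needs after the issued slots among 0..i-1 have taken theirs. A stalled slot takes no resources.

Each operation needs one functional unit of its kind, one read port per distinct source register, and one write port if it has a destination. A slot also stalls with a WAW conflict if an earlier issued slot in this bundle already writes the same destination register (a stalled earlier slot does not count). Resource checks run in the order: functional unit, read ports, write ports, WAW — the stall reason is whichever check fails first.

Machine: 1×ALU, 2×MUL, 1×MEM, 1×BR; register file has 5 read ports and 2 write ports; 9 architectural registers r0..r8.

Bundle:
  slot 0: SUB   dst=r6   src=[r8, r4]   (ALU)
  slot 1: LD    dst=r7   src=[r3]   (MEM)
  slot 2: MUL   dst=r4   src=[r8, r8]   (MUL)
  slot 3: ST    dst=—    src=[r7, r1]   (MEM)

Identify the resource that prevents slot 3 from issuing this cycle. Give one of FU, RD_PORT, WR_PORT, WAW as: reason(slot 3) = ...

reason(slot 3) = FU

[0] ALU needs rd=2 wr=1: ok; after: ALU=0 MUL=2 MEM=1 BR=1, R=3, W=1
[1] MEM needs rd=1 wr=1: ok; after: ALU=0 MUL=2 MEM=0 BR=1, R=2, W=0
[2] MUL needs rd=1 wr=1: WR_PORT; after: ALU=0 MUL=2 MEM=0 BR=1, R=2, W=0
[3] MEM needs rd=2 wr=0: FU; after: ALU=0 MUL=2 MEM=0 BR=1, R=2, W=0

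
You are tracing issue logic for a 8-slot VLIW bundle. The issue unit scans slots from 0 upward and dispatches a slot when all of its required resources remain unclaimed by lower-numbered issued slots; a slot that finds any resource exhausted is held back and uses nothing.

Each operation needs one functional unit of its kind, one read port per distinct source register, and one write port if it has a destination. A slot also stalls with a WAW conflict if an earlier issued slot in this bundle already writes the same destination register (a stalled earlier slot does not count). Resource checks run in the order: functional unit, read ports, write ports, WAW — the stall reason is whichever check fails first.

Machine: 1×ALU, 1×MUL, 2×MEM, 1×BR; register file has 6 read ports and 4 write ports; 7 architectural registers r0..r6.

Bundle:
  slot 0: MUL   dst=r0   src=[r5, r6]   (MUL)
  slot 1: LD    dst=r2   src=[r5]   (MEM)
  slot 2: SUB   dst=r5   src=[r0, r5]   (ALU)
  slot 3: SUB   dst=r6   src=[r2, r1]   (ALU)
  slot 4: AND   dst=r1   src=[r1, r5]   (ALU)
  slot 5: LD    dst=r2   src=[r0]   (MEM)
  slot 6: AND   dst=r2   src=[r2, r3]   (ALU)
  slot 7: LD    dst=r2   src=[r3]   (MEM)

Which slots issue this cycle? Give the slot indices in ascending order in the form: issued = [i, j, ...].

issued = [0, 1, 2]

(0) want 1×MUL +2rd +1wr — yes → AL1|MU0|ME2|BR1|rd4|wr3
(1) want 1×MEM +1rd +1wr — yes → AL1|MU0|ME1|BR1|rd3|wr2
(2) want 1×ALU +2rd +1wr — yes → AL0|MU0|ME1|BR1|rd1|wr1
(3) want 1×ALU +2rd +1wr — FU → AL0|MU0|ME1|BR1|rd1|wr1
(4) want 1×ALU +2rd +1wr — FU → AL0|MU0|ME1|BR1|rd1|wr1
(5) want 1×MEM +1rd +1wr — WAW → AL0|MU0|ME1|BR1|rd1|wr1
(6) want 1×ALU +2rd +1wr — FU → AL0|MU0|ME1|BR1|rd1|wr1
(7) want 1×MEM +1rd +1wr — WAW → AL0|MU0|ME1|BR1|rd1|wr1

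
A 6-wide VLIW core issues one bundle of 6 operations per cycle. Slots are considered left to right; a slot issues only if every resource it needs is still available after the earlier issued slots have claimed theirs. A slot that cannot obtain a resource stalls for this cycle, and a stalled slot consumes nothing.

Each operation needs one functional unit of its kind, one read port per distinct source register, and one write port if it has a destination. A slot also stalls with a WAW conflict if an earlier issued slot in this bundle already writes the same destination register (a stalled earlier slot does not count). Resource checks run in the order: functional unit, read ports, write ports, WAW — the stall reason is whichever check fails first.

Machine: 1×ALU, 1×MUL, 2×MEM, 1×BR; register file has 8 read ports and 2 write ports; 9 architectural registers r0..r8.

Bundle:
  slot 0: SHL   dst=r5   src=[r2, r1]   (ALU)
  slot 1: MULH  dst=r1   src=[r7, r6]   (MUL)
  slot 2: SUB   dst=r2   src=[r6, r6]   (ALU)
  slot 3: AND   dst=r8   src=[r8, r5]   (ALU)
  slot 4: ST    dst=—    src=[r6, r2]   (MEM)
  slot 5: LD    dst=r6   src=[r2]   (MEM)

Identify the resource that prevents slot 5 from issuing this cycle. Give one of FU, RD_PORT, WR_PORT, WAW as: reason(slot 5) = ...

(0) want 1×ALU +2rd +1wr — yes → AL0|MU1|ME2|BR1|rd6|wr1
(1) want 1×MUL +2rd +1wr — yes → AL0|MU0|ME2|BR1|rd4|wr0
(2) want 1×ALU +1rd +1wr — FU → AL0|MU0|ME2|BR1|rd4|wr0
(3) want 1×ALU +2rd +1wr — FU → AL0|MU0|ME2|BR1|rd4|wr0
(4) want 1×MEM +2rd +0wr — yes → AL0|MU0|ME1|BR1|rd2|wr0
(5) want 1×MEM +1rd +1wr — WR_PORT → AL0|MU0|ME1|BR1|rd2|wr0

reason(slot 5) = WR_PORT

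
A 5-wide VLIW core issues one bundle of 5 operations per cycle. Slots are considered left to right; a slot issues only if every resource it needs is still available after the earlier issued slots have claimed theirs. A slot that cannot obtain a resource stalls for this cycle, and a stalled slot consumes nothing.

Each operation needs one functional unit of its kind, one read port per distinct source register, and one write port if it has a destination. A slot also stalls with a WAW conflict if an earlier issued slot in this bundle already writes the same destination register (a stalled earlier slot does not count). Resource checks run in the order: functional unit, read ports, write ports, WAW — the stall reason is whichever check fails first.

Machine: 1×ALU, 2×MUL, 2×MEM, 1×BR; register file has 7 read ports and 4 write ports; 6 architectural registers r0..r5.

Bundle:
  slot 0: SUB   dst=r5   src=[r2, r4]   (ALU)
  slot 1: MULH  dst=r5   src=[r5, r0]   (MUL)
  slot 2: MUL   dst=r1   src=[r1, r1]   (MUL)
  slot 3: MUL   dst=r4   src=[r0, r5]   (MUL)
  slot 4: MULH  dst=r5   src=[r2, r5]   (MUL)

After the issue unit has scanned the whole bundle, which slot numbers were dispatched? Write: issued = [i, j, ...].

#0 ALU src=r2,r4 dispatched  <A:0 Mu:2 Ld:2 B:1 rd:5 wr:3>
#1 MUL src=r5,r0 held:WAW  <A:0 Mu:2 Ld:2 B:1 rd:5 wr:3>
#2 MUL src=r1,r1 dispatched  <A:0 Mu:1 Ld:2 B:1 rd:4 wr:2>
#3 MUL src=r0,r5 dispatched  <A:0 Mu:0 Ld:2 B:1 rd:2 wr:1>
#4 MUL src=r2,r5 held:FU  <A:0 Mu:0 Ld:2 B:1 rd:2 wr:1>

issued = [0, 2, 3]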